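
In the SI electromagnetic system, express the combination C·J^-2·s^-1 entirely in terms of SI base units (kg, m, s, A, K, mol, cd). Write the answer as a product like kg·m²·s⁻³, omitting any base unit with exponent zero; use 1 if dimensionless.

kg⁻²·m⁻⁴·s⁴·A

C = s·A.
J = kg·m²·s⁻².
So J⁻² = kg⁻²·m⁻⁴·s⁴.
Combining: C·J⁻²·s⁻¹ = (s·A) · (kg⁻²·m⁻⁴·s⁴) · s⁻¹ = kg⁻²·m⁻⁴·s⁴·A.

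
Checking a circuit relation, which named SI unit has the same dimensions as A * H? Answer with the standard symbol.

Wb

H = Wb/A (inductance = flux per current),
    = kg·m²·s⁻²·A⁻².
Combining: A·H = A · (kg·m²·s⁻²·A⁻²) = kg·m²·s⁻²·A⁻¹.
kg·m²·s⁻²·A⁻¹ is the base-SI form of the weber.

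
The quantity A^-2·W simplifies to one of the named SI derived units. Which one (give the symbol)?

Ω

W = J/s (power = energy per time),
    = kg·m²·s⁻³.
Combining: A⁻²·W = A⁻² · (kg·m²·s⁻³) = kg·m²·s⁻³·A⁻².
kg·m²·s⁻³·A⁻² is the base-SI form of the ohm.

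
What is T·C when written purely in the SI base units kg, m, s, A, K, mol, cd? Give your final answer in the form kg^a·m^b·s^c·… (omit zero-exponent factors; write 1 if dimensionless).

kg·s⁻¹

T = Wb/m² (flux density = flux per area),
    = kg·s⁻²·A⁻¹.
C = A·s = s·A (charge = current × time).
Combining: T·C = (kg·s⁻²·A⁻¹) · (s·A) = kg·s⁻¹.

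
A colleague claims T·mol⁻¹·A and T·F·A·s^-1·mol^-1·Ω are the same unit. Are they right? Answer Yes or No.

Left side:
  T = Wb/m² (flux density = flux per area),
      = kg·s⁻²·A⁻¹.
  Combining: T·mol⁻¹·A = (kg·s⁻²·A⁻¹) · mol⁻¹ · A = kg·s⁻²·mol⁻¹.
Right side:
  T = Wb/m² (flux density = flux per area),
      = kg·s⁻²·A⁻¹.
  F = C/V (capacitance = charge per voltage),
      = A·s/(kg·m²·s⁻³·A⁻¹) (substituting C and V),
      = kg⁻¹·m⁻²·s⁴·A².
  Ω = V/A (resistance = voltage per current),
      = kg·m²·s⁻³·A⁻².
  Combining: T·F·A·s⁻¹·mol⁻¹·Ω = (kg·s⁻²·A⁻¹) · (kg⁻¹·m⁻²·s⁴·A²) · A · s⁻¹ · mol⁻¹ · (kg·m²·s⁻³·A⁻²) = kg·s⁻²·mol⁻¹.
Both reduce to kg·s⁻²·mol⁻¹.

Yes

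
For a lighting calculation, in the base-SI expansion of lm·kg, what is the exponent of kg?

lm = cd.
Combining: lm·kg = cd · kg = kg·cd.
The exponent of kg is 1.

1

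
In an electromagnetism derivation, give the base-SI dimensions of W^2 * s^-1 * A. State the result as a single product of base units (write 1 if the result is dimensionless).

W = kg·m²·s⁻³.
So W² = kg²·m⁴·s⁻⁶.
Combining: W²·s⁻¹·A = (kg²·m⁴·s⁻⁶) · s⁻¹ · A = kg²·m⁴·s⁻⁷·A.

kg²·m⁴·s⁻⁷·A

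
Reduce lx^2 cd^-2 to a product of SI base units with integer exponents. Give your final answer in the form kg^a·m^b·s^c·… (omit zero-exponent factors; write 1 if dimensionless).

m⁻⁴

lx = lm/m² (illuminance = luminous flux per area),
    = m⁻²·cd.
So lx² = m⁻⁴·cd².
Combining: lx²·cd⁻² = (m⁻⁴·cd²) · cd⁻² = m⁻⁴.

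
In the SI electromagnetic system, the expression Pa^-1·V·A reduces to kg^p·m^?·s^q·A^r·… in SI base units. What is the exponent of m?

Pa = N/m² (pressure = force per area),
    = kg·m⁻¹·s⁻².
So Pa⁻¹ = kg⁻¹·m·s².
V = W/A (potential = power per current),
    = kg·m²·s⁻³·A⁻¹.
Combining: Pa⁻¹·V·A = (kg⁻¹·m·s²) · (kg·m²·s⁻³·A⁻¹) · A = m³·s⁻¹.
The exponent of m is 3.

3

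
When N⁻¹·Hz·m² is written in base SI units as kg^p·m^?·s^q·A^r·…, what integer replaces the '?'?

N = kg·m/s² = kg·m·s⁻² (force = mass × acceleration).
So N⁻¹ = kg⁻¹·m⁻¹·s².
Hz = 1/s = s⁻¹ (frequency is cycles per second).
Combining: N⁻¹·Hz·m² = (kg⁻¹·m⁻¹·s²) · s⁻¹ · m² = kg⁻¹·m·s.
The exponent of m is 1.

1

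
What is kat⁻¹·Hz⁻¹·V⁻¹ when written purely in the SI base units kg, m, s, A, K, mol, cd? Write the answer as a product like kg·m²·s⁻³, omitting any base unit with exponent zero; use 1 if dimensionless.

kat = s⁻¹·mol.
So kat⁻¹ = s·mol⁻¹.
Hz = s⁻¹.
So Hz⁻¹ = s.
V = kg·m²·s⁻³·A⁻¹.
So V⁻¹ = kg⁻¹·m⁻²·s³·A.
Combining: kat⁻¹·Hz⁻¹·V⁻¹ = (s·mol⁻¹) · s · (kg⁻¹·m⁻²·s³·A) = kg⁻¹·m⁻²·s⁵·A·mol⁻¹.

kg⁻¹·m⁻²·s⁵·A·mol⁻¹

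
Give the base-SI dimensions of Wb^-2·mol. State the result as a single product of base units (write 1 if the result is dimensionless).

Wb = V·s (flux: a volt is a weber per second),
    = kg·m²·s⁻²·A⁻¹.
So Wb⁻² = kg⁻²·m⁻⁴·s⁴·A².
Combining: Wb⁻²·mol = (kg⁻²·m⁻⁴·s⁴·A²) · mol = kg⁻²·m⁻⁴·s⁴·A²·mol.

kg⁻²·m⁻⁴·s⁴·A²·mol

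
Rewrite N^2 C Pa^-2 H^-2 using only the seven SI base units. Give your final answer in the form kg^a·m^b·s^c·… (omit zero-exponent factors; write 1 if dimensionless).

N = kg·m/s² = kg·m·s⁻² (force = mass × acceleration).
So N² = kg²·m²·s⁻⁴.
C = A·s = s·A (charge = current × time).
Pa = N/m² (pressure = force per area),
    = kg·m⁻¹·s⁻².
So Pa⁻² = kg⁻²·m²·s⁴.
H = Wb/A (inductance = flux per current),
    = kg·m²·s⁻²·A⁻².
So H⁻² = kg⁻²·m⁻⁴·s⁴·A⁴.
Combining: N²·C·Pa⁻²·H⁻² = (kg²·m²·s⁻⁴) · (s·A) · (kg⁻²·m²·s⁴) · (kg⁻²·m⁻⁴·s⁴·A⁴) = kg⁻²·s⁵·A⁵.

kg⁻²·s⁵·A⁵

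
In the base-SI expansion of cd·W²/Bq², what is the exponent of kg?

2

Bq = 1/s = s⁻¹ (activity is decays per second).
So Bq⁻² = s².
W = J/s (power = energy per time),
    = kg·m²·s⁻³.
So W² = kg²·m⁴·s⁻⁶.
Combining: cd·Bq⁻²·W² = cd · s² · (kg²·m⁴·s⁻⁶) = kg²·m⁴·s⁻⁴·cd.
The exponent of kg is 2.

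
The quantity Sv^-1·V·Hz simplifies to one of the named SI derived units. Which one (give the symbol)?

T

Sv = J/kg (equivalent dose = energy per mass),
    = m²·s⁻².
So Sv⁻¹ = m⁻²·s².
V = W/A (potential = power per current),
    = kg·m²·s⁻³·A⁻¹.
Hz = 1/s = s⁻¹ (frequency is cycles per second).
Combining: Sv⁻¹·V·Hz = (m⁻²·s²) · (kg·m²·s⁻³·A⁻¹) · s⁻¹ = kg·s⁻²·A⁻¹.
kg·s⁻²·A⁻¹ is the base-SI form of the tesla.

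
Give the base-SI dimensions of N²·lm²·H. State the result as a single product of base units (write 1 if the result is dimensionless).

kg³·m⁴·s⁻⁶·A⁻²·cd²

N = kg·m/s² = kg·m·s⁻² (force = mass × acceleration).
So N² = kg²·m²·s⁻⁴.
lm = cd·sr = cd (luminous flux; sr is dimensionless).
So lm² = cd².
H = Wb/A (inductance = flux per current),
    = kg·m²·s⁻²·A⁻².
Combining: N²·lm²·H = (kg²·m²·s⁻⁴) · cd² · (kg·m²·s⁻²·A⁻²) = kg³·m⁴·s⁻⁶·A⁻²·cd².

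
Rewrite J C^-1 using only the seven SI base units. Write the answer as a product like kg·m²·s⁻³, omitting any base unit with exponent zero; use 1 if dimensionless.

J = N·m (work = force × distance),
    = kg·m²·s⁻².
C = A·s = s·A (charge = current × time).
So C⁻¹ = s⁻¹·A⁻¹.
Combining: J·C⁻¹ = (kg·m²·s⁻²) · (s⁻¹·A⁻¹) = kg·m²·s⁻³·A⁻¹.

kg·m²·s⁻³·A⁻¹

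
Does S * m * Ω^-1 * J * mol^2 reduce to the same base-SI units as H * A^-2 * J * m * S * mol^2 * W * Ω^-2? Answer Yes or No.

Left side:
  S = 1/Ω (conductance is reciprocal resistance),
      = kg⁻¹·m⁻²·s³·A².
  Ω = V/A (resistance = voltage per current),
      = kg·m²·s⁻³·A⁻².
  So Ω⁻¹ = kg⁻¹·m⁻²·s³·A².
  J = N·m (work = force × distance),
      = kg·m²·s⁻².
  Combining: S·m·Ω⁻¹·J·mol² = (kg⁻¹·m⁻²·s³·A²) · m · (kg⁻¹·m⁻²·s³·A²) · (kg·m²·s⁻²) · mol² = kg⁻¹·m⁻¹·s⁴·A⁴·mol².
Right side:
  H = Wb/A (inductance = flux per current),
      = kg·m²·s⁻²·A⁻².
  J = N·m (work = force × distance),
      = kg·m²·s⁻².
  S = 1/Ω (conductance is reciprocal resistance),
      = kg⁻¹·m⁻²·s³·A².
  W = J/s (power = energy per time),
      = kg·m²·s⁻³.
  Ω = V/A (resistance = voltage per current),
      = kg·m²·s⁻³·A⁻².
  So Ω⁻² = kg⁻²·m⁻⁴·s⁶·A⁴.
  Combining: H·A⁻²·J·m·S·mol²·W·Ω⁻² = (kg·m²·s⁻²·A⁻²) · A⁻² · (kg·m²·s⁻²) · m · (kg⁻¹·m⁻²·s³·A²) · mol² · (kg·m²·s⁻³) · (kg⁻²·m⁻⁴·s⁶·A⁴) = m·s²·A²·mol².
Left is kg⁻¹·m⁻¹·s⁴·A⁴·mol²; right is m·s²·A²·mol² — different.

No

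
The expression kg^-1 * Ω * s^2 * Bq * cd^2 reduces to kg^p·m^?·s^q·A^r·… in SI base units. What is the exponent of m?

Ω = V/A (resistance = voltage per current),
    = kg·m²·s⁻³·A⁻².
Bq = 1/s = s⁻¹ (activity is decays per second).
Combining: kg⁻¹·Ω·s²·Bq·cd² = kg⁻¹ · (kg·m²·s⁻³·A⁻²) · s² · s⁻¹ · cd² = m²·s⁻²·A⁻²·cd².
The exponent of m is 2.

2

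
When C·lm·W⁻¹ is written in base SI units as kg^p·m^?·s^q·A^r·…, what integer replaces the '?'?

C = s·A.
lm = cd.
W = kg·m²·s⁻³.
So W⁻¹ = kg⁻¹·m⁻²·s³.
Combining: C·lm·W⁻¹ = (s·A) · cd · (kg⁻¹·m⁻²·s³) = kg⁻¹·m⁻²·s⁴·A·cd.
The exponent of m is -2.

-2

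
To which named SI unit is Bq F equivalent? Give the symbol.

Bq = s⁻¹.
F = kg⁻¹·m⁻²·s⁴·A².
Combining: Bq·F = s⁻¹ · (kg⁻¹·m⁻²·s⁴·A²) = kg⁻¹·m⁻²·s³·A².
kg⁻¹·m⁻²·s³·A² is the base-SI form of the siemens.

S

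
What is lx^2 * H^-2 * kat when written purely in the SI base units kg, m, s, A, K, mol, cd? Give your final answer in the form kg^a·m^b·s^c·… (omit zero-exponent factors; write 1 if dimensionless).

lx = lm/m² (illuminance = luminous flux per area),
    = m⁻²·cd.
So lx² = m⁻⁴·cd².
H = Wb/A (inductance = flux per current),
    = kg·m²·s⁻²·A⁻².
So H⁻² = kg⁻²·m⁻⁴·s⁴·A⁴.
kat = mol/s = s⁻¹·mol (catalytic activity).
Combining: lx²·H⁻²·kat = (m⁻⁴·cd²) · (kg⁻²·m⁻⁴·s⁴·A⁴) · (s⁻¹·mol) = kg⁻²·m⁻⁸·s³·A⁴·mol·cd².

kg⁻²·m⁻⁸·s³·A⁴·mol·cd²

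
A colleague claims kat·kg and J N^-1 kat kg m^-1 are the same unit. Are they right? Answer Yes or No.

Yes

Left side:
  kat = mol/s = s⁻¹·mol (catalytic activity).
  Combining: kat·kg = (s⁻¹·mol) · kg = kg·s⁻¹·mol.
Right side:
  J = N·m (work = force × distance),
      = kg·m²·s⁻².
  N = kg·m/s² = kg·m·s⁻² (force = mass × acceleration).
  So N⁻¹ = kg⁻¹·m⁻¹·s².
  kat = mol/s = s⁻¹·mol (catalytic activity).
  Combining: J·N⁻¹·kat·kg·m⁻¹ = (kg·m²·s⁻²) · (kg⁻¹·m⁻¹·s²) · (s⁻¹·mol) · kg · m⁻¹ = kg·s⁻¹·mol.
Both reduce to kg·s⁻¹·mol.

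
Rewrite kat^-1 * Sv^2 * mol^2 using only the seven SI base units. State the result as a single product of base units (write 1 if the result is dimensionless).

m⁴·s⁻³·mol

kat = s⁻¹·mol.
So kat⁻¹ = s·mol⁻¹.
Sv = m²·s⁻².
So Sv² = m⁴·s⁻⁴.
Combining: kat⁻¹·Sv²·mol² = (s·mol⁻¹) · (m⁴·s⁻⁴) · mol² = m⁴·s⁻³·mol.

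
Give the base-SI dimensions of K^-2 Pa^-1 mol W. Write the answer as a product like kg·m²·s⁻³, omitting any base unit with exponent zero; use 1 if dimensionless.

m³·s⁻¹·K⁻²·mol

Pa = N/m² (pressure = force per area),
    = kg·m⁻¹·s⁻².
So Pa⁻¹ = kg⁻¹·m·s².
W = J/s (power = energy per time),
    = kg·m²·s⁻³.
Combining: K⁻²·Pa⁻¹·mol·W = K⁻² · (kg⁻¹·m·s²) · mol · (kg·m²·s⁻³) = m³·s⁻¹·K⁻²·mol.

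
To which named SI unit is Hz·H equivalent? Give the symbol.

Hz = 1/s = s⁻¹ (frequency is cycles per second).
H = Wb/A (inductance = flux per current),
    = kg·m²·s⁻²·A⁻².
Combining: Hz·H = s⁻¹ · (kg·m²·s⁻²·A⁻²) = kg·m²·s⁻³·A⁻².
kg·m²·s⁻³·A⁻² is the base-SI form of the ohm.

Ω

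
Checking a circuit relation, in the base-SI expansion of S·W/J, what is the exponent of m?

S = kg⁻¹·m⁻²·s³·A².
W = kg·m²·s⁻³.
J = kg·m²·s⁻².
So J⁻¹ = kg⁻¹·m⁻²·s².
Combining: S·W·J⁻¹ = (kg⁻¹·m⁻²·s³·A²) · (kg·m²·s⁻³) · (kg⁻¹·m⁻²·s²) = kg⁻¹·m⁻²·s²·A².
The exponent of m is -2.

-2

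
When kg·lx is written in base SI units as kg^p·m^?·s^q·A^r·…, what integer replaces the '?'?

lx = lm/m² (illuminance = luminous flux per area),
    = m⁻²·cd.
Combining: kg·lx = kg · (m⁻²·cd) = kg·m⁻²·cd.
The exponent of m is -2.

-2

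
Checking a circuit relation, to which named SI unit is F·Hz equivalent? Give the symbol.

S

F = C/V (capacitance = charge per voltage),
    = A·s/(kg·m²·s⁻³·A⁻¹) (substituting C and V),
    = kg⁻¹·m⁻²·s⁴·A².
Hz = 1/s = s⁻¹ (frequency is cycles per second).
Combining: F·Hz = (kg⁻¹·m⁻²·s⁴·A²) · s⁻¹ = kg⁻¹·m⁻²·s³·A².
kg⁻¹·m⁻²·s³·A² is the base-SI form of the siemens.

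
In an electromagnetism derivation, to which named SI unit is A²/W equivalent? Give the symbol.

W = J/s (power = energy per time),
    = kg·m²·s⁻³.
So W⁻¹ = kg⁻¹·m⁻²·s³.
Combining: A²·W⁻¹ = A² · (kg⁻¹·m⁻²·s³) = kg⁻¹·m⁻²·s³·A².
kg⁻¹·m⁻²·s³·A² is the base-SI form of the siemens.

S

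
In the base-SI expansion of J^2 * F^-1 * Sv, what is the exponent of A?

J = kg·m²·s⁻².
So J² = kg²·m⁴·s⁻⁴.
F = kg⁻¹·m⁻²·s⁴·A².
So F⁻¹ = kg·m²·s⁻⁴·A⁻².
Sv = m²·s⁻².
Combining: J²·F⁻¹·Sv = (kg²·m⁴·s⁻⁴) · (kg·m²·s⁻⁴·A⁻²) · (m²·s⁻²) = kg³·m⁸·s⁻¹⁰·A⁻².
The exponent of A is -2.

-2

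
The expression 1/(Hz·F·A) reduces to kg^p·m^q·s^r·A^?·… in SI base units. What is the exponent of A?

Hz = 1/s = s⁻¹ (frequency is cycles per second).
So Hz⁻¹ = s.
F = C/V (capacitance = charge per voltage),
    = A·s/(kg·m²·s⁻³·A⁻¹) (substituting C and V),
    = kg⁻¹·m⁻²·s⁴·A².
So F⁻¹ = kg·m²·s⁻⁴·A⁻².
Combining: Hz⁻¹·F⁻¹·A⁻¹ = s · (kg·m²·s⁻⁴·A⁻²) · A⁻¹ = kg·m²·s⁻³·A⁻³.
The exponent of A is -3.

-3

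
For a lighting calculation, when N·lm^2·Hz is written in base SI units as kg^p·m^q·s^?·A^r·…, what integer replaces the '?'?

-3

N = kg·m/s² = kg·m·s⁻² (force = mass × acceleration).
lm = cd·sr = cd (luminous flux; sr is dimensionless).
So lm² = cd².
Hz = 1/s = s⁻¹ (frequency is cycles per second).
Combining: N·lm²·Hz = (kg·m·s⁻²) · cd² · s⁻¹ = kg·m·s⁻³·cd².
The exponent of s is -3.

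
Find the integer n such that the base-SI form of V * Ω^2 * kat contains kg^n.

3

V = kg·m²·s⁻³·A⁻¹.
Ω = kg·m²·s⁻³·A⁻².
So Ω² = kg²·m⁴·s⁻⁶·A⁻⁴.
kat = s⁻¹·mol.
Combining: V·Ω²·kat = (kg·m²·s⁻³·A⁻¹) · (kg²·m⁴·s⁻⁶·A⁻⁴) · (s⁻¹·mol) = kg³·m⁶·s⁻¹⁰·A⁻⁵·mol.
The exponent of kg is 3.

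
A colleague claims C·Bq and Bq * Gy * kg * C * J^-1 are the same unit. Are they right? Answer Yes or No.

Yes

Left side:
  C = A·s = s·A (charge = current × time).
  Bq = 1/s = s⁻¹ (activity is decays per second).
  Combining: C·Bq = (s·A) · s⁻¹ = A.
Right side:
  Bq = s⁻¹.
  Gy = m²·s⁻².
  C = s·A.
  J = kg·m²·s⁻².
  So J⁻¹ = kg⁻¹·m⁻²·s².
  Combining: Bq·Gy·kg·C·J⁻¹ = s⁻¹ · (m²·s⁻²) · kg · (s·A) · (kg⁻¹·m⁻²·s²) = A.
Both reduce to A.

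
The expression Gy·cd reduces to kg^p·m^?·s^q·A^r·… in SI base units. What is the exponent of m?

2

Gy = J/kg (absorbed dose = energy per mass),
    = m²·s⁻².
Combining: Gy·cd = (m²·s⁻²) · cd = m²·s⁻²·cd.
The exponent of m is 2.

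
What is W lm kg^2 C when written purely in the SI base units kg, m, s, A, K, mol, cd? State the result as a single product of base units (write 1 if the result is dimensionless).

kg³·m²·s⁻²·A·cd

W = J/s (power = energy per time),
    = kg·m²·s⁻³.
lm = cd·sr = cd (luminous flux; sr is dimensionless).
C = A·s = s·A (charge = current × time).
Combining: W·lm·kg²·C = (kg·m²·s⁻³) · cd · kg² · (s·A) = kg³·m²·s⁻²·A·cd.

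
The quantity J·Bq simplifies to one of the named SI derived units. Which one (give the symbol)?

J = N·m (work = force × distance),
    = kg·m²·s⁻².
Bq = 1/s = s⁻¹ (activity is decays per second).
Combining: J·Bq = (kg·m²·s⁻²) · s⁻¹ = kg·m²·s⁻³.
kg·m²·s⁻³ is the base-SI form of the watt.

W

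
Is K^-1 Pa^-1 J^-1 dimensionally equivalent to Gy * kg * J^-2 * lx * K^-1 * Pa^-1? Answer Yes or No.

No

Left side:
  Pa = kg·m⁻¹·s⁻².
  So Pa⁻¹ = kg⁻¹·m·s².
  J = kg·m²·s⁻².
  So J⁻¹ = kg⁻¹·m⁻²·s².
  Combining: K⁻¹·Pa⁻¹·J⁻¹ = K⁻¹ · (kg⁻¹·m·s²) · (kg⁻¹·m⁻²·s²) = kg⁻²·m⁻¹·s⁴·K⁻¹.
Right side:
  Gy = m²·s⁻².
  J = kg·m²·s⁻².
  So J⁻² = kg⁻²·m⁻⁴·s⁴.
  lx = m⁻²·cd.
  Pa = kg·m⁻¹·s⁻².
  So Pa⁻¹ = kg⁻¹·m·s².
  Combining: Gy·kg·J⁻²·lx·K⁻¹·Pa⁻¹ = (m²·s⁻²) · kg · (kg⁻²·m⁻⁴·s⁴) · (m⁻²·cd) · K⁻¹ · (kg⁻¹·m·s²) = kg⁻²·m⁻³·s⁴·K⁻¹·cd.
Left is kg⁻²·m⁻¹·s⁴·K⁻¹; right is kg⁻²·m⁻³·s⁴·K⁻¹·cd — different.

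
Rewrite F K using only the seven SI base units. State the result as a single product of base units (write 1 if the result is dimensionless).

F = kg⁻¹·m⁻²·s⁴·A².
Combining: F·K = (kg⁻¹·m⁻²·s⁴·A²) · K = kg⁻¹·m⁻²·s⁴·A²·K.

kg⁻¹·m⁻²·s⁴·A²·K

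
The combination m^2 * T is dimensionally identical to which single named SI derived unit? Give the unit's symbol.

Wb

T = kg·s⁻²·A⁻¹.
Combining: m²·T = m² · (kg·s⁻²·A⁻¹) = kg·m²·s⁻²·A⁻¹.
kg·m²·s⁻²·A⁻¹ is the base-SI form of the weber.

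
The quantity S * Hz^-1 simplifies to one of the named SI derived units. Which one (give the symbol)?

S = 1/Ω (conductance is reciprocal resistance),
    = kg⁻¹·m⁻²·s³·A².
Hz = 1/s = s⁻¹ (frequency is cycles per second).
So Hz⁻¹ = s.
Combining: S·Hz⁻¹ = (kg⁻¹·m⁻²·s³·A²) · s = kg⁻¹·m⁻²·s⁴·A².
kg⁻¹·m⁻²·s⁴·A² is the base-SI form of the farad.

F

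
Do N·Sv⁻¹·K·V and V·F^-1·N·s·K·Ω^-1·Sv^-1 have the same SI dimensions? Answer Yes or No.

Left side:
  N = kg·m/s² = kg·m·s⁻² (force = mass × acceleration).
  Sv = J/kg (equivalent dose = energy per mass),
      = m²·s⁻².
  So Sv⁻¹ = m⁻²·s².
  V = W/A (potential = power per current),
      = kg·m²·s⁻³·A⁻¹.
  Combining: N·Sv⁻¹·K·V = (kg·m·s⁻²) · (m⁻²·s²) · K · (kg·m²·s⁻³·A⁻¹) = kg²·m·s⁻³·A⁻¹·K.
Right side:
  V = kg·m²·s⁻³·A⁻¹.
  F = kg⁻¹·m⁻²·s⁴·A².
  So F⁻¹ = kg·m²·s⁻⁴·A⁻².
  N = kg·m·s⁻².
  Ω = kg·m²·s⁻³·A⁻².
  So Ω⁻¹ = kg⁻¹·m⁻²·s³·A².
  Sv = m²·s⁻².
  So Sv⁻¹ = m⁻²·s².
  Combining: V·F⁻¹·N·s·K·Ω⁻¹·Sv⁻¹ = (kg·m²·s⁻³·A⁻¹) · (kg·m²·s⁻⁴·A⁻²) · (kg·m·s⁻²) · s · K · (kg⁻¹·m⁻²·s³·A²) · (m⁻²·s²) = kg²·m·s⁻³·A⁻¹·K.
Both reduce to kg²·m·s⁻³·A⁻¹·K.

Yes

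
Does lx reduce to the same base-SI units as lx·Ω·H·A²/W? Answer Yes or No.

No

Left side:
  lx = lm/m² (illuminance = luminous flux per area),
      = m⁻²·cd.
Right side:
  W = J/s (power = energy per time),
      = kg·m²·s⁻³.
  So W⁻¹ = kg⁻¹·m⁻²·s³.
  lx = lm/m² (illuminance = luminous flux per area),
      = m⁻²·cd.
  Ω = V/A (resistance = voltage per current),
      = kg·m²·s⁻³·A⁻².
  H = Wb/A (inductance = flux per current),
      = kg·m²·s⁻²·A⁻².
  Combining: W⁻¹·lx·Ω·H·A² = (kg⁻¹·m⁻²·s³) · (m⁻²·cd) · (kg·m²·s⁻³·A⁻²) · (kg·m²·s⁻²·A⁻²) · A² = kg·s⁻²·A⁻²·cd.
Left is m⁻²·cd; right is kg·s⁻²·A⁻²·cd — different.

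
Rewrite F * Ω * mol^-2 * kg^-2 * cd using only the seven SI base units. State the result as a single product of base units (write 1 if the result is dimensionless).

F = kg⁻¹·m⁻²·s⁴·A².
Ω = kg·m²·s⁻³·A⁻².
Combining: F·Ω·mol⁻²·kg⁻²·cd = (kg⁻¹·m⁻²·s⁴·A²) · (kg·m²·s⁻³·A⁻²) · mol⁻² · kg⁻² · cd = kg⁻²·s·mol⁻²·cd.

kg⁻²·s·mol⁻²·cd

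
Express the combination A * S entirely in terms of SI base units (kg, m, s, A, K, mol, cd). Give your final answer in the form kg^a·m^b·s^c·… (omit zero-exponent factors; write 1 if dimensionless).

S = kg⁻¹·m⁻²·s³·A².
Combining: A·S = A · (kg⁻¹·m⁻²·s³·A²) = kg⁻¹·m⁻²·s³·A³.

kg⁻¹·m⁻²·s³·A³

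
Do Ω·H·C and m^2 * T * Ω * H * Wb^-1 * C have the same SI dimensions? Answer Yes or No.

Yes

Left side:
  Ω = V/A (resistance = voltage per current),
      = kg·m²·s⁻³·A⁻².
  H = Wb/A (inductance = flux per current),
      = kg·m²·s⁻²·A⁻².
  C = A·s = s·A (charge = current × time).
  Combining: Ω·H·C = (kg·m²·s⁻³·A⁻²) · (kg·m²·s⁻²·A⁻²) · (s·A) = kg²·m⁴·s⁻⁴·A⁻³.
Right side:
  T = kg·s⁻²·A⁻¹.
  Ω = kg·m²·s⁻³·A⁻².
  H = kg·m²·s⁻²·A⁻².
  Wb = kg·m²·s⁻²·A⁻¹.
  So Wb⁻¹ = kg⁻¹·m⁻²·s²·A.
  C = s·A.
  Combining: m²·T·Ω·H·Wb⁻¹·C = m² · (kg·s⁻²·A⁻¹) · (kg·m²·s⁻³·A⁻²) · (kg·m²·s⁻²·A⁻²) · (kg⁻¹·m⁻²·s²·A) · (s·A) = kg²·m⁴·s⁻⁴·A⁻³.
Both reduce to kg²·m⁴·s⁻⁴·A⁻³.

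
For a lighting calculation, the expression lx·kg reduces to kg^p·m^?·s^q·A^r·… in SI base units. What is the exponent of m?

lx = m⁻²·cd.
Combining: lx·kg = (m⁻²·cd) · kg = kg·m⁻²·cd.
The exponent of m is -2.

-2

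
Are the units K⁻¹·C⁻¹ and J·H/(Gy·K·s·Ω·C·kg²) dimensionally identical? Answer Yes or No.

No

Left side:
  C = s·A.
  So C⁻¹ = s⁻¹·A⁻¹.
  Combining: K⁻¹·C⁻¹ = K⁻¹ · (s⁻¹·A⁻¹) = s⁻¹·A⁻¹·K⁻¹.
Right side:
  Gy = m²·s⁻².
  So Gy⁻¹ = m⁻²·s².
  Ω = kg·m²·s⁻³·A⁻².
  So Ω⁻¹ = kg⁻¹·m⁻²·s³·A².
  C = s·A.
  So C⁻¹ = s⁻¹·A⁻¹.
  J = kg·m²·s⁻².
  H = kg·m²·s⁻²·A⁻².
  Combining: Gy⁻¹·K⁻¹·s⁻¹·Ω⁻¹·C⁻¹·J·kg⁻²·H = (m⁻²·s²) · K⁻¹ · s⁻¹ · (kg⁻¹·m⁻²·s³·A²) · (s⁻¹·A⁻¹) · (kg·m²·s⁻²) · kg⁻² · (kg·m²·s⁻²·A⁻²) = kg⁻¹·s⁻¹·A⁻¹·K⁻¹.
Left is s⁻¹·A⁻¹·K⁻¹; right is kg⁻¹·s⁻¹·A⁻¹·K⁻¹ — different.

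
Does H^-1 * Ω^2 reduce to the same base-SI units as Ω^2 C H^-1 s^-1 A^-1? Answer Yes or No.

Left side:
  H = Wb/A (inductance = flux per current),
      = kg·m²·s⁻²·A⁻².
  So H⁻¹ = kg⁻¹·m⁻²·s²·A².
  Ω = V/A (resistance = voltage per current),
      = kg·m²·s⁻³·A⁻².
  So Ω² = kg²·m⁴·s⁻⁶·A⁻⁴.
  Combining: H⁻¹·Ω² = (kg⁻¹·m⁻²·s²·A²) · (kg²·m⁴·s⁻⁶·A⁻⁴) = kg·m²·s⁻⁴·A⁻².
Right side:
  Ω = V/A (resistance = voltage per current),
      = kg·m²·s⁻³·A⁻².
  So Ω² = kg²·m⁴·s⁻⁶·A⁻⁴.
  C = A·s = s·A (charge = current × time).
  H = Wb/A (inductance = flux per current),
      = kg·m²·s⁻²·A⁻².
  So H⁻¹ = kg⁻¹·m⁻²·s²·A².
  Combining: Ω²·C·H⁻¹·s⁻¹·A⁻¹ = (kg²·m⁴·s⁻⁶·A⁻⁴) · (s·A) · (kg⁻¹·m⁻²·s²·A²) · s⁻¹ · A⁻¹ = kg·m²·s⁻⁴·A⁻².
Both reduce to kg·m²·s⁻⁴·A⁻².

Yes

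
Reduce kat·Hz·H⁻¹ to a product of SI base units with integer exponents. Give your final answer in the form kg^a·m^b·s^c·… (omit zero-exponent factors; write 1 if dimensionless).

kat = mol/s = s⁻¹·mol (catalytic activity).
Hz = 1/s = s⁻¹ (frequency is cycles per second).
H = Wb/A (inductance = flux per current),
    = kg·m²·s⁻²·A⁻².
So H⁻¹ = kg⁻¹·m⁻²·s²·A².
Combining: kat·Hz·H⁻¹ = (s⁻¹·mol) · s⁻¹ · (kg⁻¹·m⁻²·s²·A²) = kg⁻¹·m⁻²·A²·mol.

kg⁻¹·m⁻²·A²·mol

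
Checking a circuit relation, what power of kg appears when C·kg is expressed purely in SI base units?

1

C = A·s = s·A (charge = current × time).
Combining: C·kg = (s·A) · kg = kg·s·A.
The exponent of kg is 1.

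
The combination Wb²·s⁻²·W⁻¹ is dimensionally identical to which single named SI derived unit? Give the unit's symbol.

Ω

Wb = V·s (flux: a volt is a weber per second),
    = kg·m²·s⁻²·A⁻¹.
So Wb² = kg²·m⁴·s⁻⁴·A⁻².
W = J/s (power = energy per time),
    = kg·m²·s⁻³.
So W⁻¹ = kg⁻¹·m⁻²·s³.
Combining: Wb²·s⁻²·W⁻¹ = (kg²·m⁴·s⁻⁴·A⁻²) · s⁻² · (kg⁻¹·m⁻²·s³) = kg·m²·s⁻³·A⁻².
kg·m²·s⁻³·A⁻² is the base-SI form of the ohm.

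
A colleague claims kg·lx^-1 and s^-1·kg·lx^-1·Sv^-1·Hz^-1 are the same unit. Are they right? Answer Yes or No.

Left side:
  lx = lm/m² (illuminance = luminous flux per area),
      = m⁻²·cd.
  So lx⁻¹ = m²·cd⁻¹.
  Combining: kg·lx⁻¹ = kg · (m²·cd⁻¹) = kg·m²·cd⁻¹.
Right side:
  lx = m⁻²·cd.
  So lx⁻¹ = m²·cd⁻¹.
  Sv = m²·s⁻².
  So Sv⁻¹ = m⁻²·s².
  Hz = s⁻¹.
  So Hz⁻¹ = s.
  Combining: s⁻¹·kg·lx⁻¹·Sv⁻¹·Hz⁻¹ = s⁻¹ · kg · (m²·cd⁻¹) · (m⁻²·s²) · s = kg·s²·cd⁻¹.
Left is kg·m²·cd⁻¹; right is kg·s²·cd⁻¹ — different.

No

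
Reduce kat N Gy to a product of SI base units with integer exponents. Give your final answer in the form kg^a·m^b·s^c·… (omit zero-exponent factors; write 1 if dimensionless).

kg·m³·s⁻⁵·mol

kat = s⁻¹·mol.
N = kg·m·s⁻².
Gy = m²·s⁻².
Combining: kat·N·Gy = (s⁻¹·mol) · (kg·m·s⁻²) · (m²·s⁻²) = kg·m³·s⁻⁵·mol.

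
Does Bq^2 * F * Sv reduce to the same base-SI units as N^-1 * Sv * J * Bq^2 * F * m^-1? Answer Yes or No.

Yes

Left side:
  Bq = 1/s = s⁻¹ (activity is decays per second).
  So Bq² = s⁻².
  F = C/V (capacitance = charge per voltage),
      = A·s/(kg·m²·s⁻³·A⁻¹) (substituting C and V),
      = kg⁻¹·m⁻²·s⁴·A².
  Sv = J/kg (equivalent dose = energy per mass),
      = m²·s⁻².
  Combining: Bq²·F·Sv = s⁻² · (kg⁻¹·m⁻²·s⁴·A²) · (m²·s⁻²) = kg⁻¹·A².
Right side:
  N = kg·m·s⁻².
  So N⁻¹ = kg⁻¹·m⁻¹·s².
  Sv = m²·s⁻².
  J = kg·m²·s⁻².
  Bq = s⁻¹.
  So Bq² = s⁻².
  F = kg⁻¹·m⁻²·s⁴·A².
  Combining: N⁻¹·Sv·J·Bq²·F·m⁻¹ = (kg⁻¹·m⁻¹·s²) · (m²·s⁻²) · (kg·m²·s⁻²) · s⁻² · (kg⁻¹·m⁻²·s⁴·A²) · m⁻¹ = kg⁻¹·A².
Both reduce to kg⁻¹·A².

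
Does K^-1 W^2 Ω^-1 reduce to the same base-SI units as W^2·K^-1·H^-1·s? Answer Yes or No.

Left side:
  W = kg·m²·s⁻³.
  So W² = kg²·m⁴·s⁻⁶.
  Ω = kg·m²·s⁻³·A⁻².
  So Ω⁻¹ = kg⁻¹·m⁻²·s³·A².
  Combining: K⁻¹·W²·Ω⁻¹ = K⁻¹ · (kg²·m⁴·s⁻⁶) · (kg⁻¹·m⁻²·s³·A²) = kg·m²·s⁻³·A²·K⁻¹.
Right side:
  W = kg·m²·s⁻³.
  So W² = kg²·m⁴·s⁻⁶.
  H = kg·m²·s⁻²·A⁻².
  So H⁻¹ = kg⁻¹·m⁻²·s²·A².
  Combining: W²·K⁻¹·H⁻¹·s = (kg²·m⁴·s⁻⁶) · K⁻¹ · (kg⁻¹·m⁻²·s²·A²) · s = kg·m²·s⁻³·A²·K⁻¹.
Both reduce to kg·m²·s⁻³·A²·K⁻¹.

Yes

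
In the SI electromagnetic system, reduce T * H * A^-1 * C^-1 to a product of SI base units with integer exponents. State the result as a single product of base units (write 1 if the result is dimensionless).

T = kg·s⁻²·A⁻¹.
H = kg·m²·s⁻²·A⁻².
C = s·A.
So C⁻¹ = s⁻¹·A⁻¹.
Combining: T·H·A⁻¹·C⁻¹ = (kg·s⁻²·A⁻¹) · (kg·m²·s⁻²·A⁻²) · A⁻¹ · (s⁻¹·A⁻¹) = kg²·m²·s⁻⁵·A⁻⁵.

kg²·m²·s⁻⁵·A⁻⁵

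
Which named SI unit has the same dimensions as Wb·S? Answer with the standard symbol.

C

Wb = kg·m²·s⁻²·A⁻¹.
S = kg⁻¹·m⁻²·s³·A².
Combining: Wb·S = (kg·m²·s⁻²·A⁻¹) · (kg⁻¹·m⁻²·s³·A²) = s·A.
s·A is the base-SI form of the coulomb.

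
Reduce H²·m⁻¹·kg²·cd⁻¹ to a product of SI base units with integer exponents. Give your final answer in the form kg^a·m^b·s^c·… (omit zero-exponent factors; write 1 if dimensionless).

H = Wb/A (inductance = flux per current),
    = kg·m²·s⁻²·A⁻².
So H² = kg²·m⁴·s⁻⁴·A⁻⁴.
Combining: H²·m⁻¹·kg²·cd⁻¹ = (kg²·m⁴·s⁻⁴·A⁻⁴) · m⁻¹ · kg² · cd⁻¹ = kg⁴·m³·s⁻⁴·A⁻⁴·cd⁻¹.

kg⁴·m³·s⁻⁴·A⁻⁴·cd⁻¹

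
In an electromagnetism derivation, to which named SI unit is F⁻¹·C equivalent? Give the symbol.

V

F = C/V (capacitance = charge per voltage),
    = A·s/(kg·m²·s⁻³·A⁻¹) (substituting C and V),
    = kg⁻¹·m⁻²·s⁴·A².
So F⁻¹ = kg·m²·s⁻⁴·A⁻².
C = A·s = s·A (charge = current × time).
Combining: F⁻¹·C = (kg·m²·s⁻⁴·A⁻²) · (s·A) = kg·m²·s⁻³·A⁻¹.
kg·m²·s⁻³·A⁻¹ is the base-SI form of the volt.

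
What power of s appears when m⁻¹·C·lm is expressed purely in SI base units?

1

C = s·A.
lm = cd.
Combining: m⁻¹·C·lm = m⁻¹ · (s·A) · cd = m⁻¹·s·A·cd.
The exponent of s is 1.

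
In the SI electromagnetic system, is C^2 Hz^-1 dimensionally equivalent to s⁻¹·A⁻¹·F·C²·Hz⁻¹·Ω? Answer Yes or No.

Left side:
  C = A·s = s·A (charge = current × time).
  So C² = s²·A².
  Hz = 1/s = s⁻¹ (frequency is cycles per second).
  So Hz⁻¹ = s.
  Combining: C²·Hz⁻¹ = (s²·A²) · s = s³·A².
Right side:
  F = C/V (capacitance = charge per voltage),
      = A·s/(kg·m²·s⁻³·A⁻¹) (substituting C and V),
      = kg⁻¹·m⁻²·s⁴·A².
  C = A·s = s·A (charge = current × time).
  So C² = s²·A².
  Hz = 1/s = s⁻¹ (frequency is cycles per second).
  So Hz⁻¹ = s.
  Ω = V/A (resistance = voltage per current),
      = kg·m²·s⁻³·A⁻².
  Combining: s⁻¹·A⁻¹·F·C²·Hz⁻¹·Ω = s⁻¹ · A⁻¹ · (kg⁻¹·m⁻²·s⁴·A²) · (s²·A²) · s · (kg·m²·s⁻³·A⁻²) = s³·A.
Left is s³·A²; right is s³·A — different.

No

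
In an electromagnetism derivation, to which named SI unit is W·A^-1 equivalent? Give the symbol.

V

W = J/s (power = energy per time),
    = kg·m²·s⁻³.
Combining: W·A⁻¹ = (kg·m²·s⁻³) · A⁻¹ = kg·m²·s⁻³·A⁻¹.
kg·m²·s⁻³·A⁻¹ is the base-SI form of the volt.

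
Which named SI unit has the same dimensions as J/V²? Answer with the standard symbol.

J = N·m (work = force × distance),
    = kg·m²·s⁻².
V = W/A (potential = power per current),
    = kg·m²·s⁻³·A⁻¹.
So V⁻² = kg⁻²·m⁻⁴·s⁶·A².
Combining: J·V⁻² = (kg·m²·s⁻²) · (kg⁻²·m⁻⁴·s⁶·A²) = kg⁻¹·m⁻²·s⁴·A².
kg⁻¹·m⁻²·s⁴·A² is the base-SI form of the farad.

F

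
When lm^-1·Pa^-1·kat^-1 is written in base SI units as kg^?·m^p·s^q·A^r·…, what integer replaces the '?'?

-1

lm = cd.
So lm⁻¹ = cd⁻¹.
Pa = kg·m⁻¹·s⁻².
So Pa⁻¹ = kg⁻¹·m·s².
kat = s⁻¹·mol.
So kat⁻¹ = s·mol⁻¹.
Combining: lm⁻¹·Pa⁻¹·kat⁻¹ = cd⁻¹ · (kg⁻¹·m·s²) · (s·mol⁻¹) = kg⁻¹·m·s³·mol⁻¹·cd⁻¹.
The exponent of kg is -1.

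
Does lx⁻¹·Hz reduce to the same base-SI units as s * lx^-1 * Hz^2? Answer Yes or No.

Left side:
  lx = m⁻²·cd.
  So lx⁻¹ = m²·cd⁻¹.
  Hz = s⁻¹.
  Combining: lx⁻¹·Hz = (m²·cd⁻¹) · s⁻¹ = m²·s⁻¹·cd⁻¹.
Right side:
  lx = m⁻²·cd.
  So lx⁻¹ = m²·cd⁻¹.
  Hz = s⁻¹.
  So Hz² = s⁻².
  Combining: s·lx⁻¹·Hz² = s · (m²·cd⁻¹) · s⁻² = m²·s⁻¹·cd⁻¹.
Both reduce to m²·s⁻¹·cd⁻¹.

Yes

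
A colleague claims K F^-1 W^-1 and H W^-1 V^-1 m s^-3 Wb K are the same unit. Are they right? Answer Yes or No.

No

Left side:
  F = C/V (capacitance = charge per voltage),
      = A·s/(kg·m²·s⁻³·A⁻¹) (substituting C and V),
      = kg⁻¹·m⁻²·s⁴·A².
  So F⁻¹ = kg·m²·s⁻⁴·A⁻².
  W = J/s (power = energy per time),
      = kg·m²·s⁻³.
  So W⁻¹ = kg⁻¹·m⁻²·s³.
  Combining: K·F⁻¹·W⁻¹ = K · (kg·m²·s⁻⁴·A⁻²) · (kg⁻¹·m⁻²·s³) = s⁻¹·A⁻²·K.
Right side:
  H = kg·m²·s⁻²·A⁻².
  W = kg·m²·s⁻³.
  So W⁻¹ = kg⁻¹·m⁻²·s³.
  V = kg·m²·s⁻³·A⁻¹.
  So V⁻¹ = kg⁻¹·m⁻²·s³·A.
  Wb = kg·m²·s⁻²·A⁻¹.
  Combining: H·W⁻¹·V⁻¹·m·s⁻³·Wb·K = (kg·m²·s⁻²·A⁻²) · (kg⁻¹·m⁻²·s³) · (kg⁻¹·m⁻²·s³·A) · m · s⁻³ · (kg·m²·s⁻²·A⁻¹) · K = m·s⁻¹·A⁻²·K.
Left is s⁻¹·A⁻²·K; right is m·s⁻¹·A⁻²·K — different.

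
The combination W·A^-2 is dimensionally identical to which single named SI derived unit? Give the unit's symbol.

Ω

W = kg·m²·s⁻³.
Combining: W·A⁻² = (kg·m²·s⁻³) · A⁻² = kg·m²·s⁻³·A⁻².
kg·m²·s⁻³·A⁻² is the base-SI form of the ohm.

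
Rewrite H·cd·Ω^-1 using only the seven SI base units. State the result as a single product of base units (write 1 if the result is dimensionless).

s·cd

H = kg·m²·s⁻²·A⁻².
Ω = kg·m²·s⁻³·A⁻².
So Ω⁻¹ = kg⁻¹·m⁻²·s³·A².
Combining: H·cd·Ω⁻¹ = (kg·m²·s⁻²·A⁻²) · cd · (kg⁻¹·m⁻²·s³·A²) = s·cd.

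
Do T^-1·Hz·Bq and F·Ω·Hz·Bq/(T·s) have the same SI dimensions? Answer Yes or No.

Yes

Left side:
  T = Wb/m² (flux density = flux per area),
      = kg·s⁻²·A⁻¹.
  So T⁻¹ = kg⁻¹·s²·A.
  Hz = 1/s = s⁻¹ (frequency is cycles per second).
  Bq = 1/s = s⁻¹ (activity is decays per second).
  Combining: T⁻¹·Hz·Bq = (kg⁻¹·s²·A) · s⁻¹ · s⁻¹ = kg⁻¹·A.
Right side:
  F = kg⁻¹·m⁻²·s⁴·A².
  Ω = kg·m²·s⁻³·A⁻².
  T = kg·s⁻²·A⁻¹.
  So T⁻¹ = kg⁻¹·s²·A.
  Hz = s⁻¹.
  Bq = s⁻¹.
  Combining: F·Ω·T⁻¹·Hz·s⁻¹·Bq = (kg⁻¹·m⁻²·s⁴·A²) · (kg·m²·s⁻³·A⁻²) · (kg⁻¹·s²·A) · s⁻¹ · s⁻¹ · s⁻¹ = kg⁻¹·A.
Both reduce to kg⁻¹·A.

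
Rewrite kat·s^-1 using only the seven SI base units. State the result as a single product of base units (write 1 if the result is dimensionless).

kat = mol/s = s⁻¹·mol (catalytic activity).
Combining: kat·s⁻¹ = (s⁻¹·mol) · s⁻¹ = s⁻²·mol.

s⁻²·mol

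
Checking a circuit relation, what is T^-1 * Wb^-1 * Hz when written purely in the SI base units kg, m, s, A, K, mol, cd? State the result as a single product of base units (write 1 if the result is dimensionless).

kg⁻²·m⁻²·s³·A²

T = kg·s⁻²·A⁻¹.
So T⁻¹ = kg⁻¹·s²·A.
Wb = kg·m²·s⁻²·A⁻¹.
So Wb⁻¹ = kg⁻¹·m⁻²·s²·A.
Hz = s⁻¹.
Combining: T⁻¹·Wb⁻¹·Hz = (kg⁻¹·s²·A) · (kg⁻¹·m⁻²·s²·A) · s⁻¹ = kg⁻²·m⁻²·s³·A².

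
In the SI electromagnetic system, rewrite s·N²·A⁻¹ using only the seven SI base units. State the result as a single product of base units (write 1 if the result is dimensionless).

kg²·m²·s⁻³·A⁻¹

N = kg·m·s⁻².
So N² = kg²·m²·s⁻⁴.
Combining: s·N²·A⁻¹ = s · (kg²·m²·s⁻⁴) · A⁻¹ = kg²·m²·s⁻³·A⁻¹.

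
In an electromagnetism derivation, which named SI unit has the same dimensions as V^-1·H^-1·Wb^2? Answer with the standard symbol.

C

V = kg·m²·s⁻³·A⁻¹.
So V⁻¹ = kg⁻¹·m⁻²·s³·A.
H = kg·m²·s⁻²·A⁻².
So H⁻¹ = kg⁻¹·m⁻²·s²·A².
Wb = kg·m²·s⁻²·A⁻¹.
So Wb² = kg²·m⁴·s⁻⁴·A⁻².
Combining: V⁻¹·H⁻¹·Wb² = (kg⁻¹·m⁻²·s³·A) · (kg⁻¹·m⁻²·s²·A²) · (kg²·m⁴·s⁻⁴·A⁻²) = s·A.
s·A is the base-SI form of the coulomb.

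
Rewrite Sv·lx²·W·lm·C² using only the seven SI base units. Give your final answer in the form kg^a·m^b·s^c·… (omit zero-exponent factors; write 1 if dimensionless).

Sv = m²·s⁻².
lx = m⁻²·cd.
So lx² = m⁻⁴·cd².
W = kg·m²·s⁻³.
lm = cd.
C = s·A.
So C² = s²·A².
Combining: Sv·lx²·W·lm·C² = (m²·s⁻²) · (m⁻⁴·cd²) · (kg·m²·s⁻³) · cd · (s²·A²) = kg·s⁻³·A²·cd³.

kg·s⁻³·A²·cd³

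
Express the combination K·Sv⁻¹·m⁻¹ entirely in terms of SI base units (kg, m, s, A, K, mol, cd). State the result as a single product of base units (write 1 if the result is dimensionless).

m⁻³·s²·K

Sv = m²·s⁻².
So Sv⁻¹ = m⁻²·s².
Combining: K·Sv⁻¹·m⁻¹ = K · (m⁻²·s²) · m⁻¹ = m⁻³·s²·K.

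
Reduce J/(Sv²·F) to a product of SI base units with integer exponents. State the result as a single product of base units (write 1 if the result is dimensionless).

kg²·s⁻²·A⁻²

Sv = J/kg (equivalent dose = energy per mass),
    = m²·s⁻².
So Sv⁻² = m⁻⁴·s⁴.
J = N·m (work = force × distance),
    = kg·m²·s⁻².
F = C/V (capacitance = charge per voltage),
    = A·s/(kg·m²·s⁻³·A⁻¹) (substituting C and V),
    = kg⁻¹·m⁻²·s⁴·A².
So F⁻¹ = kg·m²·s⁻⁴·A⁻².
Combining: Sv⁻²·J·F⁻¹ = (m⁻⁴·s⁴) · (kg·m²·s⁻²) · (kg·m²·s⁻⁴·A⁻²) = kg²·s⁻²·A⁻².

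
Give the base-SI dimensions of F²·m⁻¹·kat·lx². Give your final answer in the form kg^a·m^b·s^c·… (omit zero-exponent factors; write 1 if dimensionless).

F = C/V (capacitance = charge per voltage),
    = A·s/(kg·m²·s⁻³·A⁻¹) (substituting C and V),
    = kg⁻¹·m⁻²·s⁴·A².
So F² = kg⁻²·m⁻⁴·s⁸·A⁴.
kat = mol/s = s⁻¹·mol (catalytic activity).
lx = lm/m² (illuminance = luminous flux per area),
    = m⁻²·cd.
So lx² = m⁻⁴·cd².
Combining: F²·m⁻¹·kat·lx² = (kg⁻²·m⁻⁴·s⁸·A⁴) · m⁻¹ · (s⁻¹·mol) · (m⁻⁴·cd²) = kg⁻²·m⁻⁹·s⁷·A⁴·mol·cd².

kg⁻²·m⁻⁹·s⁷·A⁴·mol·cd²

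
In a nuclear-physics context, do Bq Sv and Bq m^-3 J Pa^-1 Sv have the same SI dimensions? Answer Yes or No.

Yes

Left side:
  Bq = 1/s = s⁻¹ (activity is decays per second).
  Sv = J/kg (equivalent dose = energy per mass),
      = m²·s⁻².
  Combining: Bq·Sv = s⁻¹ · (m²·s⁻²) = m²·s⁻³.
Right side:
  Bq = 1/s = s⁻¹ (activity is decays per second).
  J = N·m (work = force × distance),
      = kg·m²·s⁻².
  Pa = N/m² (pressure = force per area),
      = kg·m⁻¹·s⁻².
  So Pa⁻¹ = kg⁻¹·m·s².
  Sv = J/kg (equivalent dose = energy per mass),
      = m²·s⁻².
  Combining: Bq·m⁻³·J·Pa⁻¹·Sv = s⁻¹ · m⁻³ · (kg·m²·s⁻²) · (kg⁻¹·m·s²) · (m²·s⁻²) = m²·s⁻³.
Both reduce to m²·s⁻³.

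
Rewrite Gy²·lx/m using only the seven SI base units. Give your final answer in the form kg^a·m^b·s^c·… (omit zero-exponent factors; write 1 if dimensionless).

m·s⁻⁴·cd

Gy = J/kg (absorbed dose = energy per mass),
    = m²·s⁻².
So Gy² = m⁴·s⁻⁴.
lx = lm/m² (illuminance = luminous flux per area),
    = m⁻²·cd.
Combining: Gy²·lx·m⁻¹ = (m⁴·s⁻⁴) · (m⁻²·cd) · m⁻¹ = m·s⁻⁴·cd.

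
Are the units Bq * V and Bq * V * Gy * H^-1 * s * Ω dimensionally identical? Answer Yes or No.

No

Left side:
  Bq = s⁻¹.
  V = kg·m²·s⁻³·A⁻¹.
  Combining: Bq·V = s⁻¹ · (kg·m²·s⁻³·A⁻¹) = kg·m²·s⁻⁴·A⁻¹.
Right side:
  Bq = 1/s = s⁻¹ (activity is decays per second).
  V = W/A (potential = power per current),
      = kg·m²·s⁻³·A⁻¹.
  Gy = J/kg (absorbed dose = energy per mass),
      = m²·s⁻².
  H = Wb/A (inductance = flux per current),
      = kg·m²·s⁻²·A⁻².
  So H⁻¹ = kg⁻¹·m⁻²·s²·A².
  Ω = V/A (resistance = voltage per current),
      = kg·m²·s⁻³·A⁻².
  Combining: Bq·V·Gy·H⁻¹·s·Ω = s⁻¹ · (kg·m²·s⁻³·A⁻¹) · (m²·s⁻²) · (kg⁻¹·m⁻²·s²·A²) · s · (kg·m²·s⁻³·A⁻²) = kg·m⁴·s⁻⁶·A⁻¹.
Left is kg·m²·s⁻⁴·A⁻¹; right is kg·m⁴·s⁻⁶·A⁻¹ — different.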